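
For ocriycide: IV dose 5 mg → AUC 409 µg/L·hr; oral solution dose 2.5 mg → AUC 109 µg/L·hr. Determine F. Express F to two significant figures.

F = 0.53

F = (AUC_ev / D_ev) / (AUC_iv / D_iv)
  = (109/2.5) / (409/5)
  = 43.6 / 81.8 = 0.5330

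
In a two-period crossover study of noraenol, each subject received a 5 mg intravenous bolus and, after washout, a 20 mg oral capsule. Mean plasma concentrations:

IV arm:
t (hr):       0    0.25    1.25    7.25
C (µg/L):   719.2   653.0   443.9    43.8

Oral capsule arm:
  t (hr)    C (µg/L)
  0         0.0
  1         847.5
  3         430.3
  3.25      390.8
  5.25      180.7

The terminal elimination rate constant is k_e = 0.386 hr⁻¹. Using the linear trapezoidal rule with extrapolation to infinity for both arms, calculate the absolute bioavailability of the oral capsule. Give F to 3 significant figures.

F = 0.310

Trapezoidal AUC_0→7.25 (IV):
  [0→0.25]: (719.2+653.0)/2 × 0.25 = 171.525
  [0.25→1.25]: (653.0+443.9)/2 × 1 = 548.45
  [1.25→7.25]: (443.9+43.8)/2 × 6 = 1463.1
  Sum = 2183.075 µg/L·hr
IV tail: 43.8/0.386 = 113.472; AUC_iv,0→∞ = 2183.075 + 113.472 = 2296.547 µg/L·hr
Trapezoidal AUC_0→5.25 (oral capsule):
  [0→1]: (0.0+847.5)/2 × 1 = 423.75
  [1→3]: (847.5+430.3)/2 × 2 = 1277.8
  [3→3.25]: (430.3+390.8)/2 × 0.25 = 102.6375
  [3.25→5.25]: (390.8+180.7)/2 × 2 = 571.5
  Sum = 2375.6875 µg/L·hr
oral capsule tail: 180.7/0.386 = 468.135; AUC_ev,0→∞ = 2375.6875 + 468.135 = 2843.8225 µg/L·hr
F = (AUC_ev/D_ev)/(AUC_iv/D_iv) = (2843.8225/20)/(2296.547/5) = 142.191/459.3094 = 0.3096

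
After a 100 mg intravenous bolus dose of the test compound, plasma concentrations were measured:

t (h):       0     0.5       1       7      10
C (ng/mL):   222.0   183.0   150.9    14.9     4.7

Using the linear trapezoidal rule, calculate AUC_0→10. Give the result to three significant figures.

AUC = 712 ng/mL·h

Trapezoidal AUC_0→10:
  [0→0.5]: (222.0+183.0)/2 × 0.5 = 101.25
  [0.5→1]: (183.0+150.9)/2 × 0.5 = 83.475
  [1→7]: (150.9+14.9)/2 × 6 = 497.4
  [7→10]: (14.9+4.7)/2 × 3 = 29.4
  Sum = 711.525 ng/mL·h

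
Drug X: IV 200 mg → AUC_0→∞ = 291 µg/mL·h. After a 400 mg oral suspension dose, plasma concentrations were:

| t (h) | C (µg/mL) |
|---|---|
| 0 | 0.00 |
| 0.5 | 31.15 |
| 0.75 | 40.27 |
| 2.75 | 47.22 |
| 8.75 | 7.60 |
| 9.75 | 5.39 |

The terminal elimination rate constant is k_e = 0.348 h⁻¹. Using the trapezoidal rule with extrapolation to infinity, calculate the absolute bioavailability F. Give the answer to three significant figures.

F = 0.499

Trapezoidal AUC_0→9.75 (oral suspension):
  [0→0.5]: (0.00+31.15)/2 × 0.5 = 7.7875
  [0.5→0.75]: (31.15+40.27)/2 × 0.25 = 8.9275
  [0.75→2.75]: (40.27+47.22)/2 × 2 = 87.49
  [2.75→8.75]: (47.22+7.60)/2 × 6 = 164.46
  [8.75→9.75]: (7.60+5.39)/2 × 1 = 6.495
  Sum = 275.16 µg/mL·h
Tail: C_last/k_e = 5.39/0.348 = 15.489
AUC_0→∞ (oral suspension) = 275.16 + 15.489 = 290.649 µg/mL·h
F = (AUC_ev/D_ev)/(AUC_iv/D_iv) = (290.649/400)/(291/200) = 0.7266225/1.455 = 0.4994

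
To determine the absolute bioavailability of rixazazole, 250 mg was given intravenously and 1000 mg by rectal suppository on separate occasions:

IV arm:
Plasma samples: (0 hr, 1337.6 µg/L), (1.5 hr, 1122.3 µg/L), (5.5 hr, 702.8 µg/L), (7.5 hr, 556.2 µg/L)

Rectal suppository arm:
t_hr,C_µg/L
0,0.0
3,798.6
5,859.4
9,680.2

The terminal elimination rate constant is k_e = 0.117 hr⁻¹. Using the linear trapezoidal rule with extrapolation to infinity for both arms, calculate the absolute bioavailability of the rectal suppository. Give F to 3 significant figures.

Trapezoidal AUC_0→7.5 (IV):
  [0→1.5]: (1337.6+1122.3)/2 × 1.5 = 1844.925
  [1.5→5.5]: (1122.3+702.8)/2 × 4 = 3650.2
  [5.5→7.5]: (702.8+556.2)/2 × 2 = 1259.0
  Sum = 6754.125 µg/L·hr
IV tail: 556.2/0.117 = 4753.846; AUC_iv,0→∞ = 6754.125 + 4753.846 = 11507.971 µg/L·hr
Trapezoidal AUC_0→9 (rectal suppository):
  [0→3]: (0.0+798.6)/2 × 3 = 1197.9
  [3→5]: (798.6+859.4)/2 × 2 = 1658.0
  [5→9]: (859.4+680.2)/2 × 4 = 3079.2
  Sum = 5935.1 µg/L·hr
rectal suppository tail: 680.2/0.117 = 5813.675; AUC_ev,0→∞ = 5935.1 + 5813.675 = 11748.775 µg/L·hr
F = (AUC_ev/D_ev)/(AUC_iv/D_iv) = (11748.775/1000)/(11507.971/250) = 11.748775/46.031884 = 0.2552

F = 0.255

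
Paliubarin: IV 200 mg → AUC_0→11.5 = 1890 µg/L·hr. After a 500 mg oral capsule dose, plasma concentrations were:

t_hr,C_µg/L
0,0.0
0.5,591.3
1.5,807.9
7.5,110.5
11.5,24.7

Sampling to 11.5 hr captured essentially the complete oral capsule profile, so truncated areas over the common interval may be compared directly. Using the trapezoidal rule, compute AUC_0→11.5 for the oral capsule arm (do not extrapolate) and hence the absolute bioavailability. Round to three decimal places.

F = 0.820

Trapezoidal AUC_0→11.5 (oral capsule):
  [0→0.5]: (0.0+591.3)/2 × 0.5 = 147.825
  [0.5→1.5]: (591.3+807.9)/2 × 1 = 699.6
  [1.5→7.5]: (807.9+110.5)/2 × 6 = 2755.2
  [7.5→11.5]: (110.5+24.7)/2 × 4 = 270.4
  Sum = 3873.025 µg/L·hr
F = (AUC_ev/D_ev)/(AUC_iv/D_iv) = (3873.025/500)/(1890/200) = 7.74605/9.45 = 0.8197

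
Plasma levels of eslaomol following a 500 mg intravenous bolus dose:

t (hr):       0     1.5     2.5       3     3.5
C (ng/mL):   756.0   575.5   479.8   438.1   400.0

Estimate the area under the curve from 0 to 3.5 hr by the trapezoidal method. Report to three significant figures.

AUC = 1970 ng/mL·hr

Trapezoidal AUC_0→3.5:
  [0→1.5]: (756.0+575.5)/2 × 1.5 = 998.625
  [1.5→2.5]: (575.5+479.8)/2 × 1 = 527.65
  [2.5→3]: (479.8+438.1)/2 × 0.5 = 229.475
  [3→3.5]: (438.1+400.0)/2 × 0.5 = 209.525
  Sum = 1965.275 ng/mL·hr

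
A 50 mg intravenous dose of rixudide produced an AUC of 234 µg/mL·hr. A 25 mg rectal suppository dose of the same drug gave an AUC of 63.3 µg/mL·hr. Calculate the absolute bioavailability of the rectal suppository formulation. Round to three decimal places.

F = 0.541

F = (AUC_ev / D_ev) / (AUC_iv / D_iv)
  = (63.3/25) / (234/50)
  = 2.532 / 4.68 = 0.5410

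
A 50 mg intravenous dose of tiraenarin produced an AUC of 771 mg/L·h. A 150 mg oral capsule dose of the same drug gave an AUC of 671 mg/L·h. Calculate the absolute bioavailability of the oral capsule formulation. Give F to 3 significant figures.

F = 0.290

F = (AUC_ev / D_ev) / (AUC_iv / D_iv)
  = (671/150) / (771/50)
  = 4.47333 / 15.42 = 0.2901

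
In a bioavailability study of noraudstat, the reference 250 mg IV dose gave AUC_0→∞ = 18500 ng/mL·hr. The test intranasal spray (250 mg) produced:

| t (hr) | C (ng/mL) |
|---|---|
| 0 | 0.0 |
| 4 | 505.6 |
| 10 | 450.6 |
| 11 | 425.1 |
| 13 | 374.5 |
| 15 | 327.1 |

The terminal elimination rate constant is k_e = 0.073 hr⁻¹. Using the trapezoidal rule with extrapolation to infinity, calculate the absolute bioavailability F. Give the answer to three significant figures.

Trapezoidal AUC_0→15 (intranasal spray):
  [0→4]: (0.0+505.6)/2 × 4 = 1011.2
  [4→10]: (505.6+450.6)/2 × 6 = 2868.6
  [10→11]: (450.6+425.1)/2 × 1 = 437.85
  [11→13]: (425.1+374.5)/2 × 2 = 799.6
  [13→15]: (374.5+327.1)/2 × 2 = 701.6
  Sum = 5818.85 ng/mL·hr
Tail: C_last/k_e = 327.1/0.073 = 4480.822
AUC_0→∞ (intranasal spray) = 5818.85 + 4480.822 = 10299.672 ng/mL·hr
F = (AUC_ev/D_ev)/(AUC_iv/D_iv) = (10299.672/250)/(18500/250) = 41.198688/74 = 0.5567

F = 0.557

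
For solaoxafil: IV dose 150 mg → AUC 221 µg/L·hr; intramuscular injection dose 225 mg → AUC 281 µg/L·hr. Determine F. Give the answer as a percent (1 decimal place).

F = (AUC_ev / D_ev) / (AUC_iv / D_iv)
  = (281/225) / (221/150)
  = 1.24889 / 1.47333 = 0.8477
  = 84.77%

F = 84.8%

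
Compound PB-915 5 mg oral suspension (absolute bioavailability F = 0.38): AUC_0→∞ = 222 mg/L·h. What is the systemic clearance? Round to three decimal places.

CL = 0.009 L/h

CL = F × Dose / AUC_0→∞
   = 0.38 × 5 / 222 = 0.00855856 L/h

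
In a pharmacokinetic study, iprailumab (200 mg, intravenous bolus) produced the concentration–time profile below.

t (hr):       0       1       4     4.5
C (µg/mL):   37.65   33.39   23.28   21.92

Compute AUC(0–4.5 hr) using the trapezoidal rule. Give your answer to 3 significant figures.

AUC = 132 µg/mL·hr

Trapezoidal AUC_0→4.5:
  [0→1]: (37.65+33.39)/2 × 1 = 35.52
  [1→4]: (33.39+23.28)/2 × 3 = 85.005
  [4→4.5]: (23.28+21.92)/2 × 0.5 = 11.3
  Sum = 131.825 µg/mL·hr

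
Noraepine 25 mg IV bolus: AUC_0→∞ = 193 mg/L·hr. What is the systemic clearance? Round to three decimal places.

CL = 0.130 L/hr

CL = Dose_iv / AUC_0→∞
   = 25 / 193 = 0.129534 L/hr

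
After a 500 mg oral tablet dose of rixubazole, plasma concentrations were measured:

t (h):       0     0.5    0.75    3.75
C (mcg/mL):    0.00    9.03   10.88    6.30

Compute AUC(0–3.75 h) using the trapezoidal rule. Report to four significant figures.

AUC = 30.52 mcg/mL·h

Trapezoidal AUC_0→3.75:
  [0→0.5]: (0.00+9.03)/2 × 0.5 = 2.2575
  [0.5→0.75]: (9.03+10.88)/2 × 0.25 = 2.48875
  [0.75→3.75]: (10.88+6.30)/2 × 3 = 25.77
  Sum = 30.51625 mcg/mL·h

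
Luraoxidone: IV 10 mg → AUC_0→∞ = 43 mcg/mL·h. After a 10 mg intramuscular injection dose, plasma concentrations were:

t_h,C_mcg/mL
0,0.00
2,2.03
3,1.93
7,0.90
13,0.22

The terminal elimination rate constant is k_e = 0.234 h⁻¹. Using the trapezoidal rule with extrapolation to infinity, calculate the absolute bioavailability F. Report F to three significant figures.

F = 0.325

Trapezoidal AUC_0→13 (intramuscular injection):
  [0→2]: (0.00+2.03)/2 × 2 = 2.03
  [2→3]: (2.03+1.93)/2 × 1 = 1.98
  [3→7]: (1.93+0.90)/2 × 4 = 5.66
  [7→13]: (0.90+0.22)/2 × 6 = 3.36
  Sum = 13.03 mcg/mL·h
Tail: C_last/k_e = 0.22/0.234 = 0.940
AUC_0→∞ (intramuscular injection) = 13.03 + 0.940 = 13.97 mcg/mL·h
F = (AUC_ev/D_ev)/(AUC_iv/D_iv) = (13.97/10)/(43/10) = 1.397/4.3 = 0.3249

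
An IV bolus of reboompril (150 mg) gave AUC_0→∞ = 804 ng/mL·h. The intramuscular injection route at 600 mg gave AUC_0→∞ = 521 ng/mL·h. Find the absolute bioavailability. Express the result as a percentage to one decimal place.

F = 16.2%

F = (AUC_ev / D_ev) / (AUC_iv / D_iv)
  = (521/600) / (804/150)
  = 0.868333 / 5.36 = 0.1620
  = 16.20%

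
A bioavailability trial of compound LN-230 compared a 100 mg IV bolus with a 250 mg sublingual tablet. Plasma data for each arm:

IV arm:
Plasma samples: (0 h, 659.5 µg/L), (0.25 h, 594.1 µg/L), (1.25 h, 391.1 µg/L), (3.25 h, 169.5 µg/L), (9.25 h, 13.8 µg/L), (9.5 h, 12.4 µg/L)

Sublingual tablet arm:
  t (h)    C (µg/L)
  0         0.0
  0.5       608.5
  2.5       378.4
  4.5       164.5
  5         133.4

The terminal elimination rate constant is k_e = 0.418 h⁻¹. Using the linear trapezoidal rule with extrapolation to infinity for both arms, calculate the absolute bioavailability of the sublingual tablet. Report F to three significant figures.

Trapezoidal AUC_0→9.5 (IV):
  [0→0.25]: (659.5+594.1)/2 × 0.25 = 156.7
  [0.25→1.25]: (594.1+391.1)/2 × 1 = 492.6
  [1.25→3.25]: (391.1+169.5)/2 × 2 = 560.6
  [3.25→9.25]: (169.5+13.8)/2 × 6 = 549.9
  [9.25→9.5]: (13.8+12.4)/2 × 0.25 = 3.275
  Sum = 1763.075 µg/L·h
IV tail: 12.4/0.418 = 29.665; AUC_iv,0→∞ = 1763.075 + 29.665 = 1792.74 µg/L·h
Trapezoidal AUC_0→5 (sublingual tablet):
  [0→0.5]: (0.0+608.5)/2 × 0.5 = 152.125
  [0.5→2.5]: (608.5+378.4)/2 × 2 = 986.9
  [2.5→4.5]: (378.4+164.5)/2 × 2 = 542.9
  [4.5→5]: (164.5+133.4)/2 × 0.5 = 74.475
  Sum = 1756.4 µg/L·h
sublingual tablet tail: 133.4/0.418 = 319.139; AUC_ev,0→∞ = 1756.4 + 319.139 = 2075.539 µg/L·h
F = (AUC_ev/D_ev)/(AUC_iv/D_iv) = (2075.539/250)/(1792.74/100) = 8.302156/17.9274 = 0.4631

F = 0.463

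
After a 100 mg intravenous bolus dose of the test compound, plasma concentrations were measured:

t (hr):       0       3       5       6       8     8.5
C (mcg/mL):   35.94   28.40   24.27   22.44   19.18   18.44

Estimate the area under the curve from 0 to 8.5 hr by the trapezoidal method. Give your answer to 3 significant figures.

Trapezoidal AUC_0→8.5:
  [0→3]: (35.94+28.40)/2 × 3 = 96.51
  [3→5]: (28.40+24.27)/2 × 2 = 52.67
  [5→6]: (24.27+22.44)/2 × 1 = 23.355
  [6→8]: (22.44+19.18)/2 × 2 = 41.62
  [8→8.5]: (19.18+18.44)/2 × 0.5 = 9.405
  Sum = 223.56 mcg/mL·hr

AUC = 224 mcg/mL·hr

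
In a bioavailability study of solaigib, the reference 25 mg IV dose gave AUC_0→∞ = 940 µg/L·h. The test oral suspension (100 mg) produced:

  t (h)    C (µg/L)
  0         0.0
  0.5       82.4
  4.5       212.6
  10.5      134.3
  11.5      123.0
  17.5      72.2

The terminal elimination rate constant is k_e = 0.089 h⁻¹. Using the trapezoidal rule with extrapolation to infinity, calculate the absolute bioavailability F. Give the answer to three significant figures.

Trapezoidal AUC_0→17.5 (oral suspension):
  [0→0.5]: (0.0+82.4)/2 × 0.5 = 20.6
  [0.5→4.5]: (82.4+212.6)/2 × 4 = 590.0
  [4.5→10.5]: (212.6+134.3)/2 × 6 = 1040.7
  [10.5→11.5]: (134.3+123.0)/2 × 1 = 128.65
  [11.5→17.5]: (123.0+72.2)/2 × 6 = 585.6
  Sum = 2365.55 µg/L·h
Tail: C_last/k_e = 72.2/0.089 = 811.236
AUC_0→∞ (oral suspension) = 2365.55 + 811.236 = 3176.786 µg/L·h
F = (AUC_ev/D_ev)/(AUC_iv/D_iv) = (3176.786/100)/(940/25) = 31.76786/37.6 = 0.8449

F = 0.845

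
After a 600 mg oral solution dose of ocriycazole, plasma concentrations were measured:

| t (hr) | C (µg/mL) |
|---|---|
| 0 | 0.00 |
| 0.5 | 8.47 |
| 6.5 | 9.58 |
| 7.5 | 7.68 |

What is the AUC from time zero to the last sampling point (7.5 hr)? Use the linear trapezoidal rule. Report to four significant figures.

Trapezoidal AUC_0→7.5:
  [0→0.5]: (0.00+8.47)/2 × 0.5 = 2.1175
  [0.5→6.5]: (8.47+9.58)/2 × 6 = 54.15
  [6.5→7.5]: (9.58+7.68)/2 × 1 = 8.63
  Sum = 64.8975 µg/mL·hr

AUC = 64.90 µg/mL·hr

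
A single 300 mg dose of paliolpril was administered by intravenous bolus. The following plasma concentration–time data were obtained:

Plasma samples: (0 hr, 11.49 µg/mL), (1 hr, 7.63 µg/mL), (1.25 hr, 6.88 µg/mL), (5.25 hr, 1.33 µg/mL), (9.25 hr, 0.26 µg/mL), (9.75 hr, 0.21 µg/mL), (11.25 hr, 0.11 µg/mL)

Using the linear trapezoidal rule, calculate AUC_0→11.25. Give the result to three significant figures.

AUC = 31.3 µg/mL·hr

Trapezoidal AUC_0→11.25:
  [0→1]: (11.49+7.63)/2 × 1 = 9.56
  [1→1.25]: (7.63+6.88)/2 × 0.25 = 1.81375
  [1.25→5.25]: (6.88+1.33)/2 × 4 = 16.42
  [5.25→9.25]: (1.33+0.26)/2 × 4 = 3.18
  [9.25→9.75]: (0.26+0.21)/2 × 0.5 = 0.1175
  [9.75→11.25]: (0.21+0.11)/2 × 1.5 = 0.24
  Sum = 31.33125 µg/mL·hr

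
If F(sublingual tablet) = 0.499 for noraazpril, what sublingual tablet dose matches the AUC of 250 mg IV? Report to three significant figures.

For equal systemic exposure: F × D_ev = D_iv
D_ev = D_iv / F = 250 / 0.499 = 501.002 mg

D_sublingual = 501 mg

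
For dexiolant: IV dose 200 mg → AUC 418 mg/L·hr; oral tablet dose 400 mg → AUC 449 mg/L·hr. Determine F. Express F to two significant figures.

F = (AUC_ev / D_ev) / (AUC_iv / D_iv)
  = (449/400) / (418/200)
  = 1.1225 / 2.09 = 0.5371

F = 0.54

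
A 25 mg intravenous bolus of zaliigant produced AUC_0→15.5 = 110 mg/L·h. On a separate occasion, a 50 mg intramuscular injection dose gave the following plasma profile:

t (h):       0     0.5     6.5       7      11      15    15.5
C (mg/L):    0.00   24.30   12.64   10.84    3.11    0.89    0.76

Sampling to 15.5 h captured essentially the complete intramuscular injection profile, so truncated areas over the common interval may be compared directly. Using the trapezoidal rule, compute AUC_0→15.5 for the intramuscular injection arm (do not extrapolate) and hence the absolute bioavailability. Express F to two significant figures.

Trapezoidal AUC_0→15.5 (intramuscular injection):
  [0→0.5]: (0.00+24.30)/2 × 0.5 = 6.075
  [0.5→6.5]: (24.30+12.64)/2 × 6 = 110.82
  [6.5→7]: (12.64+10.84)/2 × 0.5 = 5.87
  [7→11]: (10.84+3.11)/2 × 4 = 27.9
  [11→15]: (3.11+0.89)/2 × 4 = 8.0
  [15→15.5]: (0.89+0.76)/2 × 0.5 = 0.4125
  Sum = 159.0775 mg/L·h
F = (AUC_ev/D_ev)/(AUC_iv/D_iv) = (159.0775/50)/(110/25) = 3.18155/4.4 = 0.7231

F = 0.72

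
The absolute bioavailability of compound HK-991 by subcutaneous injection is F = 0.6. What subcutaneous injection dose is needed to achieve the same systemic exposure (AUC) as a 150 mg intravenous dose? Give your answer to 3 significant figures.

D_subcutaneous = 250 mg

For equal systemic exposure: F × D_ev = D_iv
D_ev = D_iv / F = 150 / 0.6 = 250 mg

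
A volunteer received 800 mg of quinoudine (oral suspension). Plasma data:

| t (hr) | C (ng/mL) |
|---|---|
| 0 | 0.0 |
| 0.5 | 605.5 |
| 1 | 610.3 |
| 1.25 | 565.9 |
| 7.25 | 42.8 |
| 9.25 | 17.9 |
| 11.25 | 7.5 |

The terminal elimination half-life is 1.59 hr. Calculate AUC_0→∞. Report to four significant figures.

Trapezoidal AUC_0→11.25:
  [0→0.5]: (0.0+605.5)/2 × 0.5 = 151.375
  [0.5→1]: (605.5+610.3)/2 × 0.5 = 303.95
  [1→1.25]: (610.3+565.9)/2 × 0.25 = 147.025
  [1.25→7.25]: (565.9+42.8)/2 × 6 = 1826.1
  [7.25→9.25]: (42.8+17.9)/2 × 2 = 60.7
  [9.25→11.25]: (17.9+7.5)/2 × 2 = 25.4
  Sum = 2514.55 ng/mL·hr
k_e = ln2 / t½ = 0.693147 / 1.59 = 0.4359 hr^-1
Extrapolated tail: C_last / k_e = 7.5 / 0.4359 = 17.206
AUC_0→∞ = 2514.55 + 17.206 = 2531.756 ng/mL·hr

AUC = 2532 ng/mL·hr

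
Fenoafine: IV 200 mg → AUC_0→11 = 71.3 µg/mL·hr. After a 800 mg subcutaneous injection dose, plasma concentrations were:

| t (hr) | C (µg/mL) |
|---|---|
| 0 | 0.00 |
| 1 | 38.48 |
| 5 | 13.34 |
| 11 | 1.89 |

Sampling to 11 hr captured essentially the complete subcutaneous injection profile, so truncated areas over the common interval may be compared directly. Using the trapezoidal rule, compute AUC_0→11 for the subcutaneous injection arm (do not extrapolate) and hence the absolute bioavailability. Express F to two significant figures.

Trapezoidal AUC_0→11 (subcutaneous injection):
  [0→1]: (0.00+38.48)/2 × 1 = 19.24
  [1→5]: (38.48+13.34)/2 × 4 = 103.64
  [5→11]: (13.34+1.89)/2 × 6 = 45.69
  Sum = 168.57 µg/mL·hr
F = (AUC_ev/D_ev)/(AUC_iv/D_iv) = (168.57/800)/(71.3/200) = 0.2107125/0.3565 = 0.5911

F = 0.59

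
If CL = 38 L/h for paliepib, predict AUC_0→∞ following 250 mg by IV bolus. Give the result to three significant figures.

AUC_0→∞ = Dose_iv / CL
        = 250 / 38 = 6.57895 mg/L·h

AUC = 6.58 mg/L·h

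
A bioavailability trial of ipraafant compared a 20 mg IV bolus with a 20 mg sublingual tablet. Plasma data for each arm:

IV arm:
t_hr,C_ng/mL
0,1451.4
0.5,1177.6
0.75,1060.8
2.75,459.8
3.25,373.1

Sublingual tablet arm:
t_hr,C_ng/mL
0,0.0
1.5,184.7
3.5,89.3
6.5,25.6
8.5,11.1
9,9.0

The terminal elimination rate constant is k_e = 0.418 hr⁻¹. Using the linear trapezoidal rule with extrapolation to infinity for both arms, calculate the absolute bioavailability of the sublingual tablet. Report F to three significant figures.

F = 0.182

Trapezoidal AUC_0→3.25 (IV):
  [0→0.5]: (1451.4+1177.6)/2 × 0.5 = 657.25
  [0.5→0.75]: (1177.6+1060.8)/2 × 0.25 = 279.8
  [0.75→2.75]: (1060.8+459.8)/2 × 2 = 1520.6
  [2.75→3.25]: (459.8+373.1)/2 × 0.5 = 208.225
  Sum = 2665.875 ng/mL·hr
IV tail: 373.1/0.418 = 892.584; AUC_iv,0→∞ = 2665.875 + 892.584 = 3558.459 ng/mL·hr
Trapezoidal AUC_0→9 (sublingual tablet):
  [0→1.5]: (0.0+184.7)/2 × 1.5 = 138.525
  [1.5→3.5]: (184.7+89.3)/2 × 2 = 274.0
  [3.5→6.5]: (89.3+25.6)/2 × 3 = 172.35
  [6.5→8.5]: (25.6+11.1)/2 × 2 = 36.7
  [8.5→9]: (11.1+9.0)/2 × 0.5 = 5.025
  Sum = 626.6 ng/mL·hr
sublingual tablet tail: 9.0/0.418 = 21.531; AUC_ev,0→∞ = 626.6 + 21.531 = 648.131 ng/mL·hr
F = (AUC_ev/D_ev)/(AUC_iv/D_iv) = (648.131/20)/(3558.459/20) = 32.40655/177.92295 = 0.1821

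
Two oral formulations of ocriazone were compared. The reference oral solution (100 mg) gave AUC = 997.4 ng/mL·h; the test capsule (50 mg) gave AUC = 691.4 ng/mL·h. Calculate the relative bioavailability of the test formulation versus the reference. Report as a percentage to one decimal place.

F_rel = 138.6%

F_rel = (AUC_test/D_test) / (AUC_ref/D_ref)
      = (691.4/50) / (997.4/100)
      = 13.828 / 9.974 = 1.3864 = 138.64%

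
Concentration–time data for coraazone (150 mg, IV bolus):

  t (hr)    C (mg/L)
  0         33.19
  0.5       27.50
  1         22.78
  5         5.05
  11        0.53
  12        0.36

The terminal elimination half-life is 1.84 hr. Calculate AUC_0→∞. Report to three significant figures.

AUC = 102 mg/L·hr

Trapezoidal AUC_0→12:
  [0→0.5]: (33.19+27.50)/2 × 0.5 = 15.1725
  [0.5→1]: (27.50+22.78)/2 × 0.5 = 12.57
  [1→5]: (22.78+5.05)/2 × 4 = 55.66
  [5→11]: (5.05+0.53)/2 × 6 = 16.74
  [11→12]: (0.53+0.36)/2 × 1 = 0.445
  Sum = 100.5875 mg/L·hr
k_e = ln2 / t½ = 0.693147 / 1.84 = 0.3767 hr^-1
Extrapolated tail: C_last / k_e = 0.36 / 0.3767 = 0.956
AUC_0→∞ = 100.5875 + 0.956 = 101.5435 mg/L·hr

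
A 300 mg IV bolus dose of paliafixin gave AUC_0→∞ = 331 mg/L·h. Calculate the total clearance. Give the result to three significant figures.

CL = Dose_iv / AUC_0→∞
   = 300 / 331 = 0.906344 L/h

CL = 0.906 L/h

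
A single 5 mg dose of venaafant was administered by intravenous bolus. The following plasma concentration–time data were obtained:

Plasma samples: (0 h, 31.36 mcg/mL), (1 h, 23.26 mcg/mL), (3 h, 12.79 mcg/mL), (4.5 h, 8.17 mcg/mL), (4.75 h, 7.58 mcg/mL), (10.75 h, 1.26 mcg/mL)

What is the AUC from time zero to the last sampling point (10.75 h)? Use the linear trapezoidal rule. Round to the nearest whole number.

AUC = 108 mcg/mL·h

Trapezoidal AUC_0→10.75:
  [0→1]: (31.36+23.26)/2 × 1 = 27.31
  [1→3]: (23.26+12.79)/2 × 2 = 36.05
  [3→4.5]: (12.79+8.17)/2 × 1.5 = 15.72
  [4.5→4.75]: (8.17+7.58)/2 × 0.25 = 1.96875
  [4.75→10.75]: (7.58+1.26)/2 × 6 = 26.52
  Sum = 107.56875 mcg/mL·h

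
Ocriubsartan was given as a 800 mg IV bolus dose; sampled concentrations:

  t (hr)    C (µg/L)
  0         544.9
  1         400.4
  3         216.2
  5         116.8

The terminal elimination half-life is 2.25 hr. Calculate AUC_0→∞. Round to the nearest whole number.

AUC = 1801 µg/L·hr

Trapezoidal AUC_0→5:
  [0→1]: (544.9+400.4)/2 × 1 = 472.65
  [1→3]: (400.4+216.2)/2 × 2 = 616.6
  [3→5]: (216.2+116.8)/2 × 2 = 333.0
  Sum = 1422.25 µg/L·hr
k_e = ln2 / t½ = 0.693147 / 2.25 = 0.3081 hr^-1
Extrapolated tail: C_last / k_e = 116.8 / 0.3081 = 379.098
AUC_0→∞ = 1422.25 + 379.098 = 1801.348 µg/L·hr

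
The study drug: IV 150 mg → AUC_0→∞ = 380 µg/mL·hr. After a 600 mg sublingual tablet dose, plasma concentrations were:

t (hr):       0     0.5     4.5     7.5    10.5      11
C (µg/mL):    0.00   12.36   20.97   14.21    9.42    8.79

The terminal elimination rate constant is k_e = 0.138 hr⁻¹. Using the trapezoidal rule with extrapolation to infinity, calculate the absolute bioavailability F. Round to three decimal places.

Trapezoidal AUC_0→11 (sublingual tablet):
  [0→0.5]: (0.00+12.36)/2 × 0.5 = 3.09
  [0.5→4.5]: (12.36+20.97)/2 × 4 = 66.66
  [4.5→7.5]: (20.97+14.21)/2 × 3 = 52.77
  [7.5→10.5]: (14.21+9.42)/2 × 3 = 35.445
  [10.5→11]: (9.42+8.79)/2 × 0.5 = 4.5525
  Sum = 162.5175 µg/mL·hr
Tail: C_last/k_e = 8.79/0.138 = 63.696
AUC_0→∞ (sublingual tablet) = 162.5175 + 63.696 = 226.2135 µg/mL·hr
F = (AUC_ev/D_ev)/(AUC_iv/D_iv) = (226.2135/600)/(380/150) = 0.3770225/2.53333 = 0.1488

F = 0.149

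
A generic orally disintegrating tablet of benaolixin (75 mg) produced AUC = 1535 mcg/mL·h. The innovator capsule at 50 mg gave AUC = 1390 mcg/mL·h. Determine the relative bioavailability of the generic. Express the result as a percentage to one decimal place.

F_rel = (AUC_test/D_test) / (AUC_ref/D_ref)
      = (1535/75) / (1390/50)
      = 20.4667 / 27.8 = 0.7362 = 73.62%

F_rel = 73.6%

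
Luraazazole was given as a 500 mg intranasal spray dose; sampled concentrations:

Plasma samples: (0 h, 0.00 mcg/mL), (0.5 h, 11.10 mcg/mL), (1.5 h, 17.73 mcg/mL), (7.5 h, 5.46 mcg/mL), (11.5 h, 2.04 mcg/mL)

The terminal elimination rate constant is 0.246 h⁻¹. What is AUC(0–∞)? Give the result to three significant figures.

AUC = 110 mcg/mL·h

Trapezoidal AUC_0→11.5:
  [0→0.5]: (0.00+11.10)/2 × 0.5 = 2.775
  [0.5→1.5]: (11.10+17.73)/2 × 1 = 14.415
  [1.5→7.5]: (17.73+5.46)/2 × 6 = 69.57
  [7.5→11.5]: (5.46+2.04)/2 × 4 = 15.0
  Sum = 101.76 mcg/mL·h
Extrapolated tail: C_last / k_e = 2.04 / 0.246 = 8.293
AUC_0→∞ = 101.76 + 8.293 = 110.053 mcg/mL·h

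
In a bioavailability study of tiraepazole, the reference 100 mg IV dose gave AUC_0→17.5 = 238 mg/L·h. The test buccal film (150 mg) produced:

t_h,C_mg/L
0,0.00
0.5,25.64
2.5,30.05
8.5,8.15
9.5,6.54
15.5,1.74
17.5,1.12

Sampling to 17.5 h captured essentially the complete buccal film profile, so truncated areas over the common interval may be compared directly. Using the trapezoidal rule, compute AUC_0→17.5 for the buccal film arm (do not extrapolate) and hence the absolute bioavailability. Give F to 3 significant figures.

F = 0.593

Trapezoidal AUC_0→17.5 (buccal film):
  [0→0.5]: (0.00+25.64)/2 × 0.5 = 6.41
  [0.5→2.5]: (25.64+30.05)/2 × 2 = 55.69
  [2.5→8.5]: (30.05+8.15)/2 × 6 = 114.6
  [8.5→9.5]: (8.15+6.54)/2 × 1 = 7.345
  [9.5→15.5]: (6.54+1.74)/2 × 6 = 24.84
  [15.5→17.5]: (1.74+1.12)/2 × 2 = 2.86
  Sum = 211.745 mg/L·h
F = (AUC_ev/D_ev)/(AUC_iv/D_iv) = (211.745/150)/(238/100) = 1.41163/2.38 = 0.5931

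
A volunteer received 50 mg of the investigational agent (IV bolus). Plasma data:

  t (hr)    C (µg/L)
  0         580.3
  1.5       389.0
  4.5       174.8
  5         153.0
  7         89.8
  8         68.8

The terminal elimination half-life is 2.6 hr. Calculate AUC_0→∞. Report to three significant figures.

AUC = 2230 µg/L·hr

Trapezoidal AUC_0→8:
  [0→1.5]: (580.3+389.0)/2 × 1.5 = 726.975
  [1.5→4.5]: (389.0+174.8)/2 × 3 = 845.7
  [4.5→5]: (174.8+153.0)/2 × 0.5 = 81.95
  [5→7]: (153.0+89.8)/2 × 2 = 242.8
  [7→8]: (89.8+68.8)/2 × 1 = 79.3
  Sum = 1976.725 µg/L·hr
k_e = ln2 / t½ = 0.693147 / 2.6 = 0.2666 hr^-1
Extrapolated tail: C_last / k_e = 68.8 / 0.2666 = 258.065
AUC_0→∞ = 1976.725 + 258.065 = 2234.79 µg/L·hr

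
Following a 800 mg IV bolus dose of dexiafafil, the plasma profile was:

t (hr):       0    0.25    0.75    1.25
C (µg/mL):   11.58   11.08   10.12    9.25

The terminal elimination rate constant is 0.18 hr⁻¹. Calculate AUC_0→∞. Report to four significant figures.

Trapezoidal AUC_0→1.25:
  [0→0.25]: (11.58+11.08)/2 × 0.25 = 2.8325
  [0.25→0.75]: (11.08+10.12)/2 × 0.5 = 5.3
  [0.75→1.25]: (10.12+9.25)/2 × 0.5 = 4.8425
  Sum = 12.975 µg/mL·hr
Extrapolated tail: C_last / k_e = 9.25 / 0.18 = 51.389
AUC_0→∞ = 12.975 + 51.389 = 64.364 µg/mL·hr

AUC = 64.36 µg/mL·hr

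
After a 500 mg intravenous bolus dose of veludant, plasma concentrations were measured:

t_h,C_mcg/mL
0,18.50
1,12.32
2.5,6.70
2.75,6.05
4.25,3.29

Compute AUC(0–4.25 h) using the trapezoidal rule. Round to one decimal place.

Trapezoidal AUC_0→4.25:
  [0→1]: (18.50+12.32)/2 × 1 = 15.41
  [1→2.5]: (12.32+6.70)/2 × 1.5 = 14.265
  [2.5→2.75]: (6.70+6.05)/2 × 0.25 = 1.59375
  [2.75→4.25]: (6.05+3.29)/2 × 1.5 = 7.005
  Sum = 38.27375 mcg/mL·h

AUC = 38.3 mcg/mL·h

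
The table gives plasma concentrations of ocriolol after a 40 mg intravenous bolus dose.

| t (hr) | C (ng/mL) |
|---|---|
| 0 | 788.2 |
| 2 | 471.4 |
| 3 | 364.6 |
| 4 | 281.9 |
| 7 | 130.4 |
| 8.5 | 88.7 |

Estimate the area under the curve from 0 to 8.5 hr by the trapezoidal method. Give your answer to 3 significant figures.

AUC = 2780 ng/mL·hr

Trapezoidal AUC_0→8.5:
  [0→2]: (788.2+471.4)/2 × 2 = 1259.6
  [2→3]: (471.4+364.6)/2 × 1 = 418.0
  [3→4]: (364.6+281.9)/2 × 1 = 323.25
  [4→7]: (281.9+130.4)/2 × 3 = 618.45
  [7→8.5]: (130.4+88.7)/2 × 1.5 = 164.325
  Sum = 2783.625 ng/mL·hr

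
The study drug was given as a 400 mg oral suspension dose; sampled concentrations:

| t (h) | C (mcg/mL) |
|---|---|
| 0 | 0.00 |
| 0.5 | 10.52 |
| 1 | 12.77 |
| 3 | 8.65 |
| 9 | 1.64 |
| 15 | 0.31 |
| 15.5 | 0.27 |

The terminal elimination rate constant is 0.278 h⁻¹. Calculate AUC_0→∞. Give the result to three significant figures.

AUC = 67.7 mcg/mL·h

Trapezoidal AUC_0→15.5:
  [0→0.5]: (0.00+10.52)/2 × 0.5 = 2.63
  [0.5→1]: (10.52+12.77)/2 × 0.5 = 5.8225
  [1→3]: (12.77+8.65)/2 × 2 = 21.42
  [3→9]: (8.65+1.64)/2 × 6 = 30.87
  [9→15]: (1.64+0.31)/2 × 6 = 5.85
  [15→15.5]: (0.31+0.27)/2 × 0.5 = 0.145
  Sum = 66.7375 mcg/mL·h
Extrapolated tail: C_last / k_e = 0.27 / 0.278 = 0.971
AUC_0→∞ = 66.7375 + 0.971 = 67.7085 mcg/mL·h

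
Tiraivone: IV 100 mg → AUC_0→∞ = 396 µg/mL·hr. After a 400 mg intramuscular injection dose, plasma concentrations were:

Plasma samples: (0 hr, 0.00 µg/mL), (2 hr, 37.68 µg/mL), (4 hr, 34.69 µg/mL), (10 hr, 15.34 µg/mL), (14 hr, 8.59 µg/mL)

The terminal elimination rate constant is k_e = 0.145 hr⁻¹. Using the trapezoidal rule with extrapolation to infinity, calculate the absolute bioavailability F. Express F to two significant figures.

F = 0.23

Trapezoidal AUC_0→14 (intramuscular injection):
  [0→2]: (0.00+37.68)/2 × 2 = 37.68
  [2→4]: (37.68+34.69)/2 × 2 = 72.37
  [4→10]: (34.69+15.34)/2 × 6 = 150.09
  [10→14]: (15.34+8.59)/2 × 4 = 47.86
  Sum = 308.0 µg/mL·hr
Tail: C_last/k_e = 8.59/0.145 = 59.241
AUC_0→∞ (intramuscular injection) = 308.0 + 59.241 = 367.241 µg/mL·hr
F = (AUC_ev/D_ev)/(AUC_iv/D_iv) = (367.241/400)/(396/100) = 0.9181025/3.96 = 0.2318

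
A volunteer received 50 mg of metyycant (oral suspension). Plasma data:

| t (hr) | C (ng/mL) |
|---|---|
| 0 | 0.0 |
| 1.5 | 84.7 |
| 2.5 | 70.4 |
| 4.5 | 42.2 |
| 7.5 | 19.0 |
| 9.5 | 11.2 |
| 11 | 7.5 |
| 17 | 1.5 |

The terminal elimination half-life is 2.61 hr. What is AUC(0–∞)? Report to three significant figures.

AUC = 422 ng/mL·hr

Trapezoidal AUC_0→17:
  [0→1.5]: (0.0+84.7)/2 × 1.5 = 63.525
  [1.5→2.5]: (84.7+70.4)/2 × 1 = 77.55
  [2.5→4.5]: (70.4+42.2)/2 × 2 = 112.6
  [4.5→7.5]: (42.2+19.0)/2 × 3 = 91.8
  [7.5→9.5]: (19.0+11.2)/2 × 2 = 30.2
  [9.5→11]: (11.2+7.5)/2 × 1.5 = 14.025
  [11→17]: (7.5+1.5)/2 × 6 = 27.0
  Sum = 416.7 ng/mL·hr
k_e = ln2 / t½ = 0.693147 / 2.61 = 0.2656 hr^-1
Extrapolated tail: C_last / k_e = 1.5 / 0.2656 = 5.648
AUC_0→∞ = 416.7 + 5.648 = 422.348 ng/mL·hr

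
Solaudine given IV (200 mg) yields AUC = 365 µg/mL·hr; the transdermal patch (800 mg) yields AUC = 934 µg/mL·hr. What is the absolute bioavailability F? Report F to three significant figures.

F = (AUC_ev / D_ev) / (AUC_iv / D_iv)
  = (934/800) / (365/200)
  = 1.1675 / 1.825 = 0.6397

F = 0.640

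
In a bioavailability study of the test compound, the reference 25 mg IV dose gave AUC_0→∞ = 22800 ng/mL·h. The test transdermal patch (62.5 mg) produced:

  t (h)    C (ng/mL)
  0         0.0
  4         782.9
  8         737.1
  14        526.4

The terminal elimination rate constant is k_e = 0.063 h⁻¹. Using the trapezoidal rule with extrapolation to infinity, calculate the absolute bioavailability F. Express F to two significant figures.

Trapezoidal AUC_0→14 (transdermal patch):
  [0→4]: (0.0+782.9)/2 × 4 = 1565.8
  [4→8]: (782.9+737.1)/2 × 4 = 3040.0
  [8→14]: (737.1+526.4)/2 × 6 = 3790.5
  Sum = 8396.3 ng/mL·h
Tail: C_last/k_e = 526.4/0.063 = 8355.556
AUC_0→∞ (transdermal patch) = 8396.3 + 8355.556 = 16751.856 ng/mL·h
F = (AUC_ev/D_ev)/(AUC_iv/D_iv) = (16751.856/62.5)/(22800/25) = 268.03/912 = 0.2939

F = 0.29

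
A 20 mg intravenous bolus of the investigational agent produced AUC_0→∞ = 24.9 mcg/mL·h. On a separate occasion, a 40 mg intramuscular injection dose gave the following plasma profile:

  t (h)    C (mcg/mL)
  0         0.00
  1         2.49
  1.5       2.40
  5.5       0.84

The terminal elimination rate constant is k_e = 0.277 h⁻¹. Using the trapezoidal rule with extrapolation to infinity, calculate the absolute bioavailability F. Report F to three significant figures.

F = 0.241

Trapezoidal AUC_0→5.5 (intramuscular injection):
  [0→1]: (0.00+2.49)/2 × 1 = 1.245
  [1→1.5]: (2.49+2.40)/2 × 0.5 = 1.2225
  [1.5→5.5]: (2.40+0.84)/2 × 4 = 6.48
  Sum = 8.9475 mcg/mL·h
Tail: C_last/k_e = 0.84/0.277 = 3.032
AUC_0→∞ (intramuscular injection) = 8.9475 + 3.032 = 11.9795 mcg/mL·h
F = (AUC_ev/D_ev)/(AUC_iv/D_iv) = (11.9795/40)/(24.9/20) = 0.2994875/1.245 = 0.2406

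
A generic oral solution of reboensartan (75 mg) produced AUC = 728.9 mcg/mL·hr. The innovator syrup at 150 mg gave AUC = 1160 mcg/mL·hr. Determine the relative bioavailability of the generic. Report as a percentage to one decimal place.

F_rel = 125.7%

F_rel = (AUC_test/D_test) / (AUC_ref/D_ref)
      = (728.9/75) / (1160/150)
      = 9.71867 / 7.73333 = 1.2567 = 125.67%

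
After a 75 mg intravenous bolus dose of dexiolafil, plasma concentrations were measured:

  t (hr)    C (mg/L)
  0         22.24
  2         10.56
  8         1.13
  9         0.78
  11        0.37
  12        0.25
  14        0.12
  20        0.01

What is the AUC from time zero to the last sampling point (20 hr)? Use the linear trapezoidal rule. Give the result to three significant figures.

AUC = 71.0 mg/L·hr

Trapezoidal AUC_0→20:
  [0→2]: (22.24+10.56)/2 × 2 = 32.8
  [2→8]: (10.56+1.13)/2 × 6 = 35.07
  [8→9]: (1.13+0.78)/2 × 1 = 0.955
  [9→11]: (0.78+0.37)/2 × 2 = 1.15
  [11→12]: (0.37+0.25)/2 × 1 = 0.31
  [12→14]: (0.25+0.12)/2 × 2 = 0.37
  [14→20]: (0.12+0.01)/2 × 6 = 0.39
  Sum = 71.045 mg/L·hr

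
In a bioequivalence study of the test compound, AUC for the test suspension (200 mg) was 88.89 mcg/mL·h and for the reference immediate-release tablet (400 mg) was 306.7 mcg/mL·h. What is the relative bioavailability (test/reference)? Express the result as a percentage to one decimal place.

F_rel = (AUC_test/D_test) / (AUC_ref/D_ref)
      = (88.89/200) / (306.7/400)
      = 0.44445 / 0.76675 = 0.5797 = 57.97%

F_rel = 58.0%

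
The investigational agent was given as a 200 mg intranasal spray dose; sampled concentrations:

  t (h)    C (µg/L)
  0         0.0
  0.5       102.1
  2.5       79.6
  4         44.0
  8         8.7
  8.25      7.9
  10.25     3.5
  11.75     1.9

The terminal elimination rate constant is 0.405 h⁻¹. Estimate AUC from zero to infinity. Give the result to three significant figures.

AUC = 428 µg/L·h

Trapezoidal AUC_0→11.75:
  [0→0.5]: (0.0+102.1)/2 × 0.5 = 25.525
  [0.5→2.5]: (102.1+79.6)/2 × 2 = 181.7
  [2.5→4]: (79.6+44.0)/2 × 1.5 = 92.7
  [4→8]: (44.0+8.7)/2 × 4 = 105.4
  [8→8.25]: (8.7+7.9)/2 × 0.25 = 2.075
  [8.25→10.25]: (7.9+3.5)/2 × 2 = 11.4
  [10.25→11.75]: (3.5+1.9)/2 × 1.5 = 4.05
  Sum = 422.85 µg/L·h
Extrapolated tail: C_last / k_e = 1.9 / 0.405 = 4.691
AUC_0→∞ = 422.85 + 4.691 = 427.541 µg/L·h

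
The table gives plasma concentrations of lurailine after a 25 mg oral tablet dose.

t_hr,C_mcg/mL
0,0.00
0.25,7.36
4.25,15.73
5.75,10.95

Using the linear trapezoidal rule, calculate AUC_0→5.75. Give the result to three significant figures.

Trapezoidal AUC_0→5.75:
  [0→0.25]: (0.00+7.36)/2 × 0.25 = 0.92
  [0.25→4.25]: (7.36+15.73)/2 × 4 = 46.18
  [4.25→5.75]: (15.73+10.95)/2 × 1.5 = 20.01
  Sum = 67.11 mcg/mL·hr

AUC = 67.1 mcg/mL·hr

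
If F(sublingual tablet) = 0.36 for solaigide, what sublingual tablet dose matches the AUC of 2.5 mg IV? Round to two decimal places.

For equal systemic exposure: F × D_ev = D_iv
D_ev = D_iv / F = 2.5 / 0.36 = 6.94444 mg

D_sublingual = 6.94 mg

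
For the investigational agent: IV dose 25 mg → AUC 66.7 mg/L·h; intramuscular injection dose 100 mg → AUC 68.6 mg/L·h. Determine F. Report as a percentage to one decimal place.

F = (AUC_ev / D_ev) / (AUC_iv / D_iv)
  = (68.6/100) / (66.7/25)
  = 0.686 / 2.668 = 0.2571
  = 25.71%

F = 25.7%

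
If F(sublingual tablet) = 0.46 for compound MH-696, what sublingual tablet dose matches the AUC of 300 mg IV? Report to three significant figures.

For equal systemic exposure: F × D_ev = D_iv
D_ev = D_iv / F = 300 / 0.46 = 652.174 mg

D_sublingual = 652 mg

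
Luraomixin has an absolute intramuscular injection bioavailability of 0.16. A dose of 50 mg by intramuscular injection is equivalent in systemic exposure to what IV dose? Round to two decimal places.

D_iv = 8.00 mg

Systemic exposure from an extravascular dose = F × D_ev, so the equivalent IV dose is F × D_ev.
D_iv = F × D_ev = 0.16 × 50 = 8 mg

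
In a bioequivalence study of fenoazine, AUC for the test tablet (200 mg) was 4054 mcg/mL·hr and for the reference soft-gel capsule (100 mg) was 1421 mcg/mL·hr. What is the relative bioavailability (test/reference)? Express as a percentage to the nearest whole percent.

F_rel = 143%

F_rel = (AUC_test/D_test) / (AUC_ref/D_ref)
      = (4054/200) / (1421/100)
      = 20.27 / 14.21 = 1.4265 = 142.65%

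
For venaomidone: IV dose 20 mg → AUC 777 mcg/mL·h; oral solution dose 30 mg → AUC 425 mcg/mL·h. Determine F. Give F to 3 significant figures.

F = 0.365

F = (AUC_ev / D_ev) / (AUC_iv / D_iv)
  = (425/30) / (777/20)
  = 14.1667 / 38.85 = 0.3647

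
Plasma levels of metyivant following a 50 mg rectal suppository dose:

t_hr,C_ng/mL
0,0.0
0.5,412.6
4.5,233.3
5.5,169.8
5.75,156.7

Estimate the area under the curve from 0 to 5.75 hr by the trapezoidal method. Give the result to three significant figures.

AUC = 1640 ng/mL·hr

Trapezoidal AUC_0→5.75:
  [0→0.5]: (0.0+412.6)/2 × 0.5 = 103.15
  [0.5→4.5]: (412.6+233.3)/2 × 4 = 1291.8
  [4.5→5.5]: (233.3+169.8)/2 × 1 = 201.55
  [5.5→5.75]: (169.8+156.7)/2 × 0.25 = 40.8125
  Sum = 1637.3125 ng/mL·hr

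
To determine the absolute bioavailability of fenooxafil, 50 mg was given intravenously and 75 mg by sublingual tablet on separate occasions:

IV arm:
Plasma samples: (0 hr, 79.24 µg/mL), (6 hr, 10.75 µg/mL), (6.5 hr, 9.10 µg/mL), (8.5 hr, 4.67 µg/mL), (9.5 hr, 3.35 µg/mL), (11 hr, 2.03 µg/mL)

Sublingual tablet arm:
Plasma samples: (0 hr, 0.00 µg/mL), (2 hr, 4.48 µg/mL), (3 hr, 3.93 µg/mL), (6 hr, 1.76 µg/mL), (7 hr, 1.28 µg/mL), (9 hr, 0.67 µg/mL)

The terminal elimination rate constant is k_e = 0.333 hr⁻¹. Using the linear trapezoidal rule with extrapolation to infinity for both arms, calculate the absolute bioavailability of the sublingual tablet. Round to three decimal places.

Trapezoidal AUC_0→11 (IV):
  [0→6]: (79.24+10.75)/2 × 6 = 269.97
  [6→6.5]: (10.75+9.10)/2 × 0.5 = 4.9625
  [6.5→8.5]: (9.10+4.67)/2 × 2 = 13.77
  [8.5→9.5]: (4.67+3.35)/2 × 1 = 4.01
  [9.5→11]: (3.35+2.03)/2 × 1.5 = 4.035
  Sum = 296.7475 µg/mL·hr
IV tail: 2.03/0.333 = 6.096; AUC_iv,0→∞ = 296.7475 + 6.096 = 302.8435 µg/mL·hr
Trapezoidal AUC_0→9 (sublingual tablet):
  [0→2]: (0.00+4.48)/2 × 2 = 4.48
  [2→3]: (4.48+3.93)/2 × 1 = 4.205
  [3→6]: (3.93+1.76)/2 × 3 = 8.535
  [6→7]: (1.76+1.28)/2 × 1 = 1.52
  [7→9]: (1.28+0.67)/2 × 2 = 1.95
  Sum = 20.69 µg/mL·hr
sublingual tablet tail: 0.67/0.333 = 2.012; AUC_ev,0→∞ = 20.69 + 2.012 = 22.702 µg/mL·hr
F = (AUC_ev/D_ev)/(AUC_iv/D_iv) = (22.702/75)/(302.8435/50) = 0.302693/6.05687 = 0.0500

F = 0.050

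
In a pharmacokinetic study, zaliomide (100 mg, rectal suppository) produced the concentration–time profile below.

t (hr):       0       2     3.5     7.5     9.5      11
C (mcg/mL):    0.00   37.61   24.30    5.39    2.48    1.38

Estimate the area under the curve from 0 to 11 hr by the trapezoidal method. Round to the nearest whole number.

Trapezoidal AUC_0→11:
  [0→2]: (0.00+37.61)/2 × 2 = 37.61
  [2→3.5]: (37.61+24.30)/2 × 1.5 = 46.4325
  [3.5→7.5]: (24.30+5.39)/2 × 4 = 59.38
  [7.5→9.5]: (5.39+2.48)/2 × 2 = 7.87
  [9.5→11]: (2.48+1.38)/2 × 1.5 = 2.895
  Sum = 154.1875 mcg/mL·hr

AUC = 154 mcg/mL·hr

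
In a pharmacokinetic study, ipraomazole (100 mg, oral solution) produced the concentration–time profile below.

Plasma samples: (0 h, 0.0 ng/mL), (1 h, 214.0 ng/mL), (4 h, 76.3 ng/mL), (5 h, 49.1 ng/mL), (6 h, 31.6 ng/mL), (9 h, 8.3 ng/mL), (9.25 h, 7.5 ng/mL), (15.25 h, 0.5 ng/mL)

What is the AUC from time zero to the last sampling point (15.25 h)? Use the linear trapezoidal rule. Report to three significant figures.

Trapezoidal AUC_0→15.25:
  [0→1]: (0.0+214.0)/2 × 1 = 107.0
  [1→4]: (214.0+76.3)/2 × 3 = 435.45
  [4→5]: (76.3+49.1)/2 × 1 = 62.7
  [5→6]: (49.1+31.6)/2 × 1 = 40.35
  [6→9]: (31.6+8.3)/2 × 3 = 59.85
  [9→9.25]: (8.3+7.5)/2 × 0.25 = 1.975
  [9.25→15.25]: (7.5+0.5)/2 × 6 = 24.0
  Sum = 731.325 ng/mL·h

AUC = 731 ng/mL·h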